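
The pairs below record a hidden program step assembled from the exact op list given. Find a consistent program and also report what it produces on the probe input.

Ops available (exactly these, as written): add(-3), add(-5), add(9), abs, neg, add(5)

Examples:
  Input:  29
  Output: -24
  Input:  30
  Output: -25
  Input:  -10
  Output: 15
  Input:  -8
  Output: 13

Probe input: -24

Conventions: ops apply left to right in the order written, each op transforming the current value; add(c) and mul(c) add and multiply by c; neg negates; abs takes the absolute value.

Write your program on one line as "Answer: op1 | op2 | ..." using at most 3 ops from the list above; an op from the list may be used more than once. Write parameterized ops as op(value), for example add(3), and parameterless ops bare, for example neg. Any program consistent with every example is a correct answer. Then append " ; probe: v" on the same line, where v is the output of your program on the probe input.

neg | add(5) ; probe: 29

Check, running the answer program on each example:
  29 -> -29 -> -24
  30 -> -30 -> -25
  -10 -> 10 -> 15
  -8 -> 8 -> 13
  probe: -24 -> 24 -> 29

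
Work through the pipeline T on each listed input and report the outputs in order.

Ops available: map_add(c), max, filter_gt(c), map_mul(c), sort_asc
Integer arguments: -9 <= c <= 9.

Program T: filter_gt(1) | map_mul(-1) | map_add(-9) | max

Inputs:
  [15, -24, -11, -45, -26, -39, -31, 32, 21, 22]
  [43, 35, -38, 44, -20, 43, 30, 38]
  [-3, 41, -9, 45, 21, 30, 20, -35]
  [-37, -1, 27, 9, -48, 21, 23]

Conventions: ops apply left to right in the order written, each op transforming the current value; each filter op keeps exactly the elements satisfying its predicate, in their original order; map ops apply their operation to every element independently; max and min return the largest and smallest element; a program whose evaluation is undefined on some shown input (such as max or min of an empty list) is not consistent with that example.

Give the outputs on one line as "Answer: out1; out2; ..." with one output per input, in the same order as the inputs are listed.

-24; -39; -29; -18

Execution, op by op:
  [15, -24, -11, -45, -26, -39, -31, 32, 21, 22] -> [15, 32, 21, 22] -> [-15, -32, -21, -22] -> [-24, -41, -30, -31] -> -24
  [43, 35, -38, 44, -20, 43, 30, 38] -> [43, 35, 44, 43, 30, 38] -> [-43, -35, -44, -43, -30, -38] -> [-52, -44, -53, -52, -39, -47] -> -39
  [-3, 41, -9, 45, 21, 30, 20, -35] -> [41, 45, 21, 30, 20] -> [-41, -45, -21, -30, -20] -> [-50, -54, -30, -39, -29] -> -29
  [-37, -1, 27, 9, -48, 21, 23] -> [27, 9, 21, 23] -> [-27, -9, -21, -23] -> [-36, -18, -30, -32] -> -18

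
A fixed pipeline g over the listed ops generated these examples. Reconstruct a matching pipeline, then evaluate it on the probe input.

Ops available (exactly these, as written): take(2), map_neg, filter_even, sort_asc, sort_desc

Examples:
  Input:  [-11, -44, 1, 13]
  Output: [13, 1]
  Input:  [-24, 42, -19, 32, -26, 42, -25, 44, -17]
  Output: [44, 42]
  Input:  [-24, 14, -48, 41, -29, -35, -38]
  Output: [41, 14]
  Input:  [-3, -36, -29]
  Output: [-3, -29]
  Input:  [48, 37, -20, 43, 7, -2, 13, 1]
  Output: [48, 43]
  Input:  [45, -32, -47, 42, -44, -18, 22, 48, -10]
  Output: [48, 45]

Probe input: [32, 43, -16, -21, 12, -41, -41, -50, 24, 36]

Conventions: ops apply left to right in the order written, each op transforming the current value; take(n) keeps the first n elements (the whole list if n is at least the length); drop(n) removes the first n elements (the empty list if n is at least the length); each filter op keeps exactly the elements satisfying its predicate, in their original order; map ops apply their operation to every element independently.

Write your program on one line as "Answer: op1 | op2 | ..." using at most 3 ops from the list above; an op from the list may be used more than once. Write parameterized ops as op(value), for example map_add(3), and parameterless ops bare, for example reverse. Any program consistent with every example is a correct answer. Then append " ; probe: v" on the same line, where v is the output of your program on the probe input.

sort_desc | take(2) ; probe: [43, 36]

Check, running the answer program on each example:
  [-11, -44, 1, 13] -> [13, 1, -11, -44] -> [13, 1]
  [-24, 42, -19, 32, -26, 42, -25, 44, -17] -> [44, 42, 42, 32, -17, -19, -24, -25, -26] -> [44, 42]
  [-24, 14, -48, 41, -29, -35, -38] -> [41, 14, -24, -29, -35, -38, -48] -> [41, 14]
  [-3, -36, -29] -> [-3, -29, -36] -> [-3, -29]
  [48, 37, -20, 43, 7, -2, 13, 1] -> [48, 43, 37, 13, 7, 1, -2, -20] -> [48, 43]
  [45, -32, -47, 42, -44, -18, 22, 48, -10] -> [48, 45, 42, 22, -10, -18, -32, -44, -47] -> [48, 45]
  probe: [32, 43, -16, -21, 12, -41, -41, -50, 24, 36] -> [43, 36, 32, 24, 12, -16, -21, -41, -41, -50] -> [43, 36]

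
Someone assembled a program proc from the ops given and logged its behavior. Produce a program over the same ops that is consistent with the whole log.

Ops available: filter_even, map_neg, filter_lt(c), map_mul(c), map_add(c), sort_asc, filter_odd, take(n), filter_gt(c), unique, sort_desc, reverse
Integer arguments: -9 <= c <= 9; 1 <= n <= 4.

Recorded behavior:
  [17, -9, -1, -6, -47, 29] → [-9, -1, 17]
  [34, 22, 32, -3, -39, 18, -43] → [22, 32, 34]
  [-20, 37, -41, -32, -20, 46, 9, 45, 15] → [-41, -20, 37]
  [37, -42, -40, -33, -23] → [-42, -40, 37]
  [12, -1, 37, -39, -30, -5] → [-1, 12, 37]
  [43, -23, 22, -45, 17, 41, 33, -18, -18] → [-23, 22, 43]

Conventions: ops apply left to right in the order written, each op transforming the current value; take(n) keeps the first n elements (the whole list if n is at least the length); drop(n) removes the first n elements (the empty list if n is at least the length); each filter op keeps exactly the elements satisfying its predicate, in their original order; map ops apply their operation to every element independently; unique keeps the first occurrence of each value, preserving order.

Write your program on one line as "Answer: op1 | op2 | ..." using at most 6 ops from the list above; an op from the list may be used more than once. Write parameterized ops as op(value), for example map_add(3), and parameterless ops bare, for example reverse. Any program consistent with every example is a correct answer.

map_neg | take(3) | map_neg | reverse | sort_asc

Check, running the answer program on each example:
  [17, -9, -1, -6, -47, 29] -> [-17, 9, 1, 6, 47, -29] -> [-17, 9, 1] -> [17, -9, -1] -> [-1, -9, 17] -> [-9, -1, 17]
  [34, 22, 32, -3, -39, 18, -43] -> [-34, -22, -32, 3, 39, -18, 43] -> [-34, -22, -32] -> [34, 22, 32] -> [32, 22, 34] -> [22, 32, 34]
  [-20, 37, -41, -32, -20, 46, 9, 45, 15] -> [20, -37, 41, 32, 20, -46, -9, -45, -15] -> [20, -37, 41] -> [-20, 37, -41] -> [-41, 37, -20] -> [-41, -20, 37]
  [37, -42, -40, -33, -23] -> [-37, 42, 40, 33, 23] -> [-37, 42, 40] -> [37, -42, -40] -> [-40, -42, 37] -> [-42, -40, 37]
  [12, -1, 37, -39, -30, -5] -> [-12, 1, -37, 39, 30, 5] -> [-12, 1, -37] -> [12, -1, 37] -> [37, -1, 12] -> [-1, 12, 37]
  [43, -23, 22, -45, 17, 41, 33, -18, -18] -> [-43, 23, -22, 45, -17, -41, -33, 18, 18] -> [-43, 23, -22] -> [43, -23, 22] -> [22, -23, 43] -> [-23, 22, 43]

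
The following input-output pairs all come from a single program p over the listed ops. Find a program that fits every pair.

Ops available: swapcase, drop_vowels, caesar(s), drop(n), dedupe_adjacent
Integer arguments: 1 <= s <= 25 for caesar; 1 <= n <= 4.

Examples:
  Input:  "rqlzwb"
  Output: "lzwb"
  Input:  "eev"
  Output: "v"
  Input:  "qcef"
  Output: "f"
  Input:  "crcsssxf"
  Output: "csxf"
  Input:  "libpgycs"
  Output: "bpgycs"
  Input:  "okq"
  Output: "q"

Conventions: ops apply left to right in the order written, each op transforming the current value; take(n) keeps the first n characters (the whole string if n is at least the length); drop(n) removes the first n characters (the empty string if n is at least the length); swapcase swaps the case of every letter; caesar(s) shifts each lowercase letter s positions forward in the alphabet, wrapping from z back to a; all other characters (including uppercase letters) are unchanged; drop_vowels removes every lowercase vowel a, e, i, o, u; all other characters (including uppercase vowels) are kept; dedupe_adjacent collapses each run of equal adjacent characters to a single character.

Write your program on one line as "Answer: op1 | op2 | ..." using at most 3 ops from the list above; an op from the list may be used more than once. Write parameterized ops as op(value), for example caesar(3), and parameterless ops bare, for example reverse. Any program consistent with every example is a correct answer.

drop(2) | dedupe_adjacent | drop_vowels

Check, running the answer program on each example:
  "rqlzwb" -> "lzwb" -> "lzwb" -> "lzwb"
  "eev" -> "v" -> "v" -> "v"
  "qcef" -> "ef" -> "ef" -> "f"
  "crcsssxf" -> "csssxf" -> "csxf" -> "csxf"
  "libpgycs" -> "bpgycs" -> "bpgycs" -> "bpgycs"
  "okq" -> "q" -> "q" -> "q"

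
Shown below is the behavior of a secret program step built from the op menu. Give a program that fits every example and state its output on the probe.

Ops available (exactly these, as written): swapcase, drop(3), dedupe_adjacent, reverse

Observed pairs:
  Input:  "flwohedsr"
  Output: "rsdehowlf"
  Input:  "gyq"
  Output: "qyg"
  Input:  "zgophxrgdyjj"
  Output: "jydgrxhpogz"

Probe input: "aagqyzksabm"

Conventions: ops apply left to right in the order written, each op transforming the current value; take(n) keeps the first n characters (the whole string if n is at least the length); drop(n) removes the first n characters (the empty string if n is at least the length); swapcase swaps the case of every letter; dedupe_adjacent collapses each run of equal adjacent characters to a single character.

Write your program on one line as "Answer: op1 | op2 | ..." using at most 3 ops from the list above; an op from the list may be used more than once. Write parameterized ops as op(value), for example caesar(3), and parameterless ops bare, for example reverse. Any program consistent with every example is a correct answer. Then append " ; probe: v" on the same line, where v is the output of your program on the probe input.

reverse | dedupe_adjacent ; probe: "mbaskzyqga"

Check, running the answer program on each example:
  "flwohedsr" -> "rsdehowlf" -> "rsdehowlf"
  "gyq" -> "qyg" -> "qyg"
  "zgophxrgdyjj" -> "jjydgrxhpogz" -> "jydgrxhpogz"
  probe: "aagqyzksabm" -> "mbaskzyqgaa" -> "mbaskzyqga"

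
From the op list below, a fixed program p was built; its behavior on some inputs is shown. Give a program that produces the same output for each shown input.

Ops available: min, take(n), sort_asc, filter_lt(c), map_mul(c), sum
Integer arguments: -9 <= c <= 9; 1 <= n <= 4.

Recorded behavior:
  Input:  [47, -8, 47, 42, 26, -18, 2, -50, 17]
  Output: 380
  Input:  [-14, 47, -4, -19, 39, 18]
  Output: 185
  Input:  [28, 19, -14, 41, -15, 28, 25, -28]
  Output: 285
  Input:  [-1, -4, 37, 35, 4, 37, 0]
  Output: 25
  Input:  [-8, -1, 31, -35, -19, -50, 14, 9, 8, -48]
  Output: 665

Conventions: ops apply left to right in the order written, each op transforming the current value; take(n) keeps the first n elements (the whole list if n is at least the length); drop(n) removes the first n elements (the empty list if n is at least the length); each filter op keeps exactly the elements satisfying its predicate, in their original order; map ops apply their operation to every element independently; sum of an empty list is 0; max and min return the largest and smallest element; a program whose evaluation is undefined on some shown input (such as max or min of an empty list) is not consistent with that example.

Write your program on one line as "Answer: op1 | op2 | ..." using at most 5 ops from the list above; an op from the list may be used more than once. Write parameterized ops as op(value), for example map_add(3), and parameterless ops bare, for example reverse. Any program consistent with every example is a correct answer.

sort_asc | map_mul(-5) | take(3) | sum

Check, running the answer program on each example:
  [47, -8, 47, 42, 26, -18, 2, -50, 17] -> [-50, -18, -8, 2, 17, 26, 42, 47, 47] -> [250, 90, 40, -10, -85, -130, -210, -235, -235] -> [250, 90, 40] -> 380
  [-14, 47, -4, -19, 39, 18] -> [-19, -14, -4, 18, 39, 47] -> [95, 70, 20, -90, -195, -235] -> [95, 70, 20] -> 185
  [28, 19, -14, 41, -15, 28, 25, -28] -> [-28, -15, -14, 19, 25, 28, 28, 41] -> [140, 75, 70, -95, -125, -140, -140, -205] -> [140, 75, 70] -> 285
  [-1, -4, 37, 35, 4, 37, 0] -> [-4, -1, 0, 4, 35, 37, 37] -> [20, 5, 0, -20, -175, -185, -185] -> [20, 5, 0] -> 25
  [-8, -1, 31, -35, -19, -50, 14, 9, 8, -48] -> [-50, -48, -35, -19, -8, -1, 8, 9, 14, 31] -> [250, 240, 175, 95, 40, 5, -40, -45, -70, -155] -> [250, 240, 175] -> 665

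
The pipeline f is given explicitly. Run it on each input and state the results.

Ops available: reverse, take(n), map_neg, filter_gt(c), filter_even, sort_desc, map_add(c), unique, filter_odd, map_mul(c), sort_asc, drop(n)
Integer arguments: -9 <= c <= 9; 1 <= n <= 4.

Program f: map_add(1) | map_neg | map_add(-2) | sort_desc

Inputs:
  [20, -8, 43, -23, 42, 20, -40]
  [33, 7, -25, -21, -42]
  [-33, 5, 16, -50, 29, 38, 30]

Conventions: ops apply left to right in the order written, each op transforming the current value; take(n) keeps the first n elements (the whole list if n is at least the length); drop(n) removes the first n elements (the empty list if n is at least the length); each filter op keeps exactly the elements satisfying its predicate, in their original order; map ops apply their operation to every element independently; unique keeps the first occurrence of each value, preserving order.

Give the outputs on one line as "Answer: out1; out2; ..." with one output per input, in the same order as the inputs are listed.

Execution, op by op:
  [20, -8, 43, -23, 42, 20, -40] -> [21, -7, 44, -22, 43, 21, -39] -> [-21, 7, -44, 22, -43, -21, 39] -> [-23, 5, -46, 20, -45, -23, 37] -> [37, 20, 5, -23, -23, -45, -46]
  [33, 7, -25, -21, -42] -> [34, 8, -24, -20, -41] -> [-34, -8, 24, 20, 41] -> [-36, -10, 22, 18, 39] -> [39, 22, 18, -10, -36]
  [-33, 5, 16, -50, 29, 38, 30] -> [-32, 6, 17, -49, 30, 39, 31] -> [32, -6, -17, 49, -30, -39, -31] -> [30, -8, -19, 47, -32, -41, -33] -> [47, 30, -8, -19, -32, -33, -41]

[37, 20, 5, -23, -23, -45, -46]; [39, 22, 18, -10, -36]; [47, 30, -8, -19, -32, -33, -41]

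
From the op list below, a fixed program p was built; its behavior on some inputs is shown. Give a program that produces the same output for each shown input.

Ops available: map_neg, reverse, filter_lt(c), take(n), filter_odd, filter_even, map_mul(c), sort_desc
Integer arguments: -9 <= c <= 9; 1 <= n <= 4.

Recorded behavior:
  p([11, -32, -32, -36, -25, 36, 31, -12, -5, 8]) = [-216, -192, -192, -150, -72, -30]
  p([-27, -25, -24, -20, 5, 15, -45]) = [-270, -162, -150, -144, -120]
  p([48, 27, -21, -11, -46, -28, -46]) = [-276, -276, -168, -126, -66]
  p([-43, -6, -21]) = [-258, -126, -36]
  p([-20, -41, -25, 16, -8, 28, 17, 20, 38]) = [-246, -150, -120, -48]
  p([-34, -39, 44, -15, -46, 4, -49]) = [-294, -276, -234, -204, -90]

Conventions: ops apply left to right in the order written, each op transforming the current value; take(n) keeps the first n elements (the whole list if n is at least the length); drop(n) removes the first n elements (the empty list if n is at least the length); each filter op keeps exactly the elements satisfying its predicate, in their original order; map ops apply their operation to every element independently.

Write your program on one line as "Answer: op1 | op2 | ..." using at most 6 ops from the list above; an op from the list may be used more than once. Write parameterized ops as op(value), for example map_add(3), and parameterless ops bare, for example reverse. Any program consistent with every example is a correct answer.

sort_desc | reverse | map_neg | map_mul(-6) | filter_lt(4)

Check, running the answer program on each example:
  [11, -32, -32, -36, -25, 36, 31, -12, -5, 8] -> [36, 31, 11, 8, -5, -12, -25, -32, -32, -36] -> [-36, -32, -32, -25, -12, -5, 8, 11, 31, 36] -> [36, 32, 32, 25, 12, 5, -8, -11, -31, -36] -> [-216, -192, -192, -150, -72, -30, 48, 66, 186, 216] -> [-216, -192, -192, -150, -72, -30]
  [-27, -25, -24, -20, 5, 15, -45] -> [15, 5, -20, -24, -25, -27, -45] -> [-45, -27, -25, -24, -20, 5, 15] -> [45, 27, 25, 24, 20, -5, -15] -> [-270, -162, -150, -144, -120, 30, 90] -> [-270, -162, -150, -144, -120]
  [48, 27, -21, -11, -46, -28, -46] -> [48, 27, -11, -21, -28, -46, -46] -> [-46, -46, -28, -21, -11, 27, 48] -> [46, 46, 28, 21, 11, -27, -48] -> [-276, -276, -168, -126, -66, 162, 288] -> [-276, -276, -168, -126, -66]
  [-43, -6, -21] -> [-6, -21, -43] -> [-43, -21, -6] -> [43, 21, 6] -> [-258, -126, -36] -> [-258, -126, -36]
  [-20, -41, -25, 16, -8, 28, 17, 20, 38] -> [38, 28, 20, 17, 16, -8, -20, -25, -41] -> [-41, -25, -20, -8, 16, 17, 20, 28, 38] -> [41, 25, 20, 8, -16, -17, -20, -28, -38] -> [-246, -150, -120, -48, 96, 102, 120, 168, 228] -> [-246, -150, -120, -48]
  [-34, -39, 44, -15, -46, 4, -49] -> [44, 4, -15, -34, -39, -46, -49] -> [-49, -46, -39, -34, -15, 4, 44] -> [49, 46, 39, 34, 15, -4, -44] -> [-294, -276, -234, -204, -90, 24, 264] -> [-294, -276, -234, -204, -90]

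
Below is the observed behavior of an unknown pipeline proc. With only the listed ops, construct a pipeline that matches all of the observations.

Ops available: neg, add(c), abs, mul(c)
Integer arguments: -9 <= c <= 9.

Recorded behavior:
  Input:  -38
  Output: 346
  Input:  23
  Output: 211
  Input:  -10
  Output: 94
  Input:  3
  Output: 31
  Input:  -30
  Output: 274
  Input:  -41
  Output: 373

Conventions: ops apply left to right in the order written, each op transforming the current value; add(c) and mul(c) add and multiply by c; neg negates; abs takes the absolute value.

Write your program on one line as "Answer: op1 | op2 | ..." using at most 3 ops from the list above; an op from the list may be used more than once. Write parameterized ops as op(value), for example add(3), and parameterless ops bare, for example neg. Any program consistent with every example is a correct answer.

mul(9) | abs | add(4)

Check, running the answer program on each example:
  -38 -> -342 -> 342 -> 346
  23 -> 207 -> 207 -> 211
  -10 -> -90 -> 90 -> 94
  3 -> 27 -> 27 -> 31
  -30 -> -270 -> 270 -> 274
  -41 -> -369 -> 369 -> 373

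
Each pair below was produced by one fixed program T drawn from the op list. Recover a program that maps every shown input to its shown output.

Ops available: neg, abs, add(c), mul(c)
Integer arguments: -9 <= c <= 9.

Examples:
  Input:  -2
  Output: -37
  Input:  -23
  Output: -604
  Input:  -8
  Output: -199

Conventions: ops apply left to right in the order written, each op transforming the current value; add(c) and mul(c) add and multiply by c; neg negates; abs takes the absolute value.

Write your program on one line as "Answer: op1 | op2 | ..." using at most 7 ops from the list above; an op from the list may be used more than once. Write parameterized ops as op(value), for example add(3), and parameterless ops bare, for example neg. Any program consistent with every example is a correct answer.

neg | mul(-9) | add(6) | mul(-3) | neg | add(-1)

Check, running the answer program on each example:
  -2 -> 2 -> -18 -> -12 -> 36 -> -36 -> -37
  -23 -> 23 -> -207 -> -201 -> 603 -> -603 -> -604
  -8 -> 8 -> -72 -> -66 -> 198 -> -198 -> -199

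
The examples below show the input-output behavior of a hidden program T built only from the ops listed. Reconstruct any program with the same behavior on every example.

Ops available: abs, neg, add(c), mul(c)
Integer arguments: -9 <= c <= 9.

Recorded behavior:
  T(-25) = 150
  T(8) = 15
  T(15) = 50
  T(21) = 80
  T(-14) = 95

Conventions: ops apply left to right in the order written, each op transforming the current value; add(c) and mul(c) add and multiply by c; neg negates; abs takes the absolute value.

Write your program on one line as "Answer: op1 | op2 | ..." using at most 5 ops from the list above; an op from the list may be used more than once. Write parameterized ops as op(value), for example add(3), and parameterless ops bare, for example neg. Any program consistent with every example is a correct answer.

neg | add(5) | mul(-5) | abs

Check, running the answer program on each example:
  -25 -> 25 -> 30 -> -150 -> 150
  8 -> -8 -> -3 -> 15 -> 15
  15 -> -15 -> -10 -> 50 -> 50
  21 -> -21 -> -16 -> 80 -> 80
  -14 -> 14 -> 19 -> -95 -> 95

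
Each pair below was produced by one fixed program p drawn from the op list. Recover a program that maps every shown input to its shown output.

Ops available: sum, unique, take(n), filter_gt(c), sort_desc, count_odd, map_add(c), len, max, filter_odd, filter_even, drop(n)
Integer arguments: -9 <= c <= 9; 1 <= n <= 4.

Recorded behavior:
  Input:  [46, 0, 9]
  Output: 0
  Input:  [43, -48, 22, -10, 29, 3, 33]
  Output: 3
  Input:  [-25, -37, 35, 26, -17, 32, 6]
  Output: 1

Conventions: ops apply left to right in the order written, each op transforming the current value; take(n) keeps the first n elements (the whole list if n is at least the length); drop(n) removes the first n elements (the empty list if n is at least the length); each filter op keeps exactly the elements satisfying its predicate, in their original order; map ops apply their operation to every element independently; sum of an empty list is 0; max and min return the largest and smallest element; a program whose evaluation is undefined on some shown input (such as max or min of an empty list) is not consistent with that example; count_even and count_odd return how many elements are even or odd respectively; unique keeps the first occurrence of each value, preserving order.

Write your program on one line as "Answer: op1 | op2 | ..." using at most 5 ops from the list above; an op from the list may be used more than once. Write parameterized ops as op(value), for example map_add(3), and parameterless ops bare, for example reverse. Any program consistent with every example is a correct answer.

drop(3) | sort_desc | map_add(-4) | filter_odd | count_odd

Check, running the answer program on each example:
  [46, 0, 9] -> [] -> [] -> [] -> [] -> 0
  [43, -48, 22, -10, 29, 3, 33] -> [-10, 29, 3, 33] -> [33, 29, 3, -10] -> [29, 25, -1, -14] -> [29, 25, -1] -> 3
  [-25, -37, 35, 26, -17, 32, 6] -> [26, -17, 32, 6] -> [32, 26, 6, -17] -> [28, 22, 2, -21] -> [-21] -> 1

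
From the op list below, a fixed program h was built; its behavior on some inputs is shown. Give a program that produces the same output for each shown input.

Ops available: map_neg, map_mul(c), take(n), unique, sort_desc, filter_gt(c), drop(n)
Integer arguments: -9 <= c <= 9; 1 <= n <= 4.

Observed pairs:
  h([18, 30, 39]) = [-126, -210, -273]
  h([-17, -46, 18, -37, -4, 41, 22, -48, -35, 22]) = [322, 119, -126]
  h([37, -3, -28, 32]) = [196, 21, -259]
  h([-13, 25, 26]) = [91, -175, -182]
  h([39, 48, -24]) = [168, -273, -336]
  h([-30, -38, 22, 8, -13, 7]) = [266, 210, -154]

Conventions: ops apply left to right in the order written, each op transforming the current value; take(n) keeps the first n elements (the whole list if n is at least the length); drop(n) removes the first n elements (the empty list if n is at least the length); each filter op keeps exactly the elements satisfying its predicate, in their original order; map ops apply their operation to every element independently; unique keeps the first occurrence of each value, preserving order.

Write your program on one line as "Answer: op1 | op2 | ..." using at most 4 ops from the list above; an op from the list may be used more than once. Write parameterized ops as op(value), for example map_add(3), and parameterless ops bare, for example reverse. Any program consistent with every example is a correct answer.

map_neg | take(3) | map_mul(7) | sort_desc

Check, running the answer program on each example:
  [18, 30, 39] -> [-18, -30, -39] -> [-18, -30, -39] -> [-126, -210, -273] -> [-126, -210, -273]
  [-17, -46, 18, -37, -4, 41, 22, -48, -35, 22] -> [17, 46, -18, 37, 4, -41, -22, 48, 35, -22] -> [17, 46, -18] -> [119, 322, -126] -> [322, 119, -126]
  [37, -3, -28, 32] -> [-37, 3, 28, -32] -> [-37, 3, 28] -> [-259, 21, 196] -> [196, 21, -259]
  [-13, 25, 26] -> [13, -25, -26] -> [13, -25, -26] -> [91, -175, -182] -> [91, -175, -182]
  [39, 48, -24] -> [-39, -48, 24] -> [-39, -48, 24] -> [-273, -336, 168] -> [168, -273, -336]
  [-30, -38, 22, 8, -13, 7] -> [30, 38, -22, -8, 13, -7] -> [30, 38, -22] -> [210, 266, -154] -> [266, 210, -154]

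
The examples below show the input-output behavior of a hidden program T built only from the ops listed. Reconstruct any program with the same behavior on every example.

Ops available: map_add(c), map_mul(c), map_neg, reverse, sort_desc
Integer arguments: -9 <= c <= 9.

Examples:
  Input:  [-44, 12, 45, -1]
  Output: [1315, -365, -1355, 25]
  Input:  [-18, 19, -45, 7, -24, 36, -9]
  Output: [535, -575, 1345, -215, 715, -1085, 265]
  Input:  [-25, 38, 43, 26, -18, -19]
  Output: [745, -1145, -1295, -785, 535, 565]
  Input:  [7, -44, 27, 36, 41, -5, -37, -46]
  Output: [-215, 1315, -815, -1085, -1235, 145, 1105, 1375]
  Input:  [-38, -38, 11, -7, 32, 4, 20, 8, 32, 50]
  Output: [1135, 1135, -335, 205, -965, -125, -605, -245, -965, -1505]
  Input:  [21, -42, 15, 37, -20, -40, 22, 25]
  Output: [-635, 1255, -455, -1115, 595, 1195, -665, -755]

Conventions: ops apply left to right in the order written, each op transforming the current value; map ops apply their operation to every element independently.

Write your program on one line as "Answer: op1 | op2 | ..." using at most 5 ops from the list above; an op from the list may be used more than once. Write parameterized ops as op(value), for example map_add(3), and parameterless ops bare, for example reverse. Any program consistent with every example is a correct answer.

map_mul(-5) | map_mul(6) | map_add(-1) | map_add(-4)

Check, running the answer program on each example:
  [-44, 12, 45, -1] -> [220, -60, -225, 5] -> [1320, -360, -1350, 30] -> [1319, -361, -1351, 29] -> [1315, -365, -1355, 25]
  [-18, 19, -45, 7, -24, 36, -9] -> [90, -95, 225, -35, 120, -180, 45] -> [540, -570, 1350, -210, 720, -1080, 270] -> [539, -571, 1349, -211, 719, -1081, 269] -> [535, -575, 1345, -215, 715, -1085, 265]
  [-25, 38, 43, 26, -18, -19] -> [125, -190, -215, -130, 90, 95] -> [750, -1140, -1290, -780, 540, 570] -> [749, -1141, -1291, -781, 539, 569] -> [745, -1145, -1295, -785, 535, 565]
  [7, -44, 27, 36, 41, -5, -37, -46] -> [-35, 220, -135, -180, -205, 25, 185, 230] -> [-210, 1320, -810, -1080, -1230, 150, 1110, 1380] -> [-211, 1319, -811, -1081, -1231, 149, 1109, 1379] -> [-215, 1315, -815, -1085, -1235, 145, 1105, 1375]
  [-38, -38, 11, -7, 32, 4, 20, 8, 32, 50] -> [190, 190, -55, 35, -160, -20, -100, -40, -160, -250] -> [1140, 1140, -330, 210, -960, -120, -600, -240, -960, -1500] -> [1139, 1139, -331, 209, -961, -121, -601, -241, -961, -1501] -> [1135, 1135, -335, 205, -965, -125, -605, -245, -965, -1505]
  [21, -42, 15, 37, -20, -40, 22, 25] -> [-105, 210, -75, -185, 100, 200, -110, -125] -> [-630, 1260, -450, -1110, 600, 1200, -660, -750] -> [-631, 1259, -451, -1111, 599, 1199, -661, -751] -> [-635, 1255, -455, -1115, 595, 1195, -665, -755]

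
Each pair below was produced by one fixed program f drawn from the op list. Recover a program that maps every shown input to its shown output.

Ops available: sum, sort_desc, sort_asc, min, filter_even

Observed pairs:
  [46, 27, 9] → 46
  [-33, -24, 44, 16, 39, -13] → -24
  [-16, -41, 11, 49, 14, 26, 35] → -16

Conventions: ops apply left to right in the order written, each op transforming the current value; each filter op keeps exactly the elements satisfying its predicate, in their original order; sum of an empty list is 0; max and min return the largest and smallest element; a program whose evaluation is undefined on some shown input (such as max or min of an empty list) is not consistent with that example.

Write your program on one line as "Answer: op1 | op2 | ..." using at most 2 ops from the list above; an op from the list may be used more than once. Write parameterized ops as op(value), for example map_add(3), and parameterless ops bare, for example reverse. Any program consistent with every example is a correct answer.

filter_even | min

Check, running the answer program on each example:
  [46, 27, 9] -> [46] -> 46
  [-33, -24, 44, 16, 39, -13] -> [-24, 44, 16] -> -24
  [-16, -41, 11, 49, 14, 26, 35] -> [-16, 14, 26] -> -16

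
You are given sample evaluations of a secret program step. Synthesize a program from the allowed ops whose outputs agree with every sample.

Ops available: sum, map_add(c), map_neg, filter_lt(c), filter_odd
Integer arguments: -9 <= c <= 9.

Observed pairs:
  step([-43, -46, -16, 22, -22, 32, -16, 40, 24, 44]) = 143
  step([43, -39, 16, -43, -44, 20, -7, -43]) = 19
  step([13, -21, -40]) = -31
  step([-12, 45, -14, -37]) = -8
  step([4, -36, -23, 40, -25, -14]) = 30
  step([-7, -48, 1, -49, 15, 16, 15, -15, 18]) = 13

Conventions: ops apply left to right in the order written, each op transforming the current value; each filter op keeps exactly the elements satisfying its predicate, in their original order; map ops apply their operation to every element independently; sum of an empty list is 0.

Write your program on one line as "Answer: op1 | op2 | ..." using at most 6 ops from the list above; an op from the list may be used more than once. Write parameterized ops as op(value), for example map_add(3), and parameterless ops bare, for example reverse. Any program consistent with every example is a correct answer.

map_neg | map_add(-9) | map_neg | filter_odd | sum

Check, running the answer program on each example:
  [-43, -46, -16, 22, -22, 32, -16, 40, 24, 44] -> [43, 46, 16, -22, 22, -32, 16, -40, -24, -44] -> [34, 37, 7, -31, 13, -41, 7, -49, -33, -53] -> [-34, -37, -7, 31, -13, 41, -7, 49, 33, 53] -> [-37, -7, 31, -13, 41, -7, 49, 33, 53] -> 143
  [43, -39, 16, -43, -44, 20, -7, -43] -> [-43, 39, -16, 43, 44, -20, 7, 43] -> [-52, 30, -25, 34, 35, -29, -2, 34] -> [52, -30, 25, -34, -35, 29, 2, -34] -> [25, -35, 29] -> 19
  [13, -21, -40] -> [-13, 21, 40] -> [-22, 12, 31] -> [22, -12, -31] -> [-31] -> -31
  [-12, 45, -14, -37] -> [12, -45, 14, 37] -> [3, -54, 5, 28] -> [-3, 54, -5, -28] -> [-3, -5] -> -8
  [4, -36, -23, 40, -25, -14] -> [-4, 36, 23, -40, 25, 14] -> [-13, 27, 14, -49, 16, 5] -> [13, -27, -14, 49, -16, -5] -> [13, -27, 49, -5] -> 30
  [-7, -48, 1, -49, 15, 16, 15, -15, 18] -> [7, 48, -1, 49, -15, -16, -15, 15, -18] -> [-2, 39, -10, 40, -24, -25, -24, 6, -27] -> [2, -39, 10, -40, 24, 25, 24, -6, 27] -> [-39, 25, 27] -> 13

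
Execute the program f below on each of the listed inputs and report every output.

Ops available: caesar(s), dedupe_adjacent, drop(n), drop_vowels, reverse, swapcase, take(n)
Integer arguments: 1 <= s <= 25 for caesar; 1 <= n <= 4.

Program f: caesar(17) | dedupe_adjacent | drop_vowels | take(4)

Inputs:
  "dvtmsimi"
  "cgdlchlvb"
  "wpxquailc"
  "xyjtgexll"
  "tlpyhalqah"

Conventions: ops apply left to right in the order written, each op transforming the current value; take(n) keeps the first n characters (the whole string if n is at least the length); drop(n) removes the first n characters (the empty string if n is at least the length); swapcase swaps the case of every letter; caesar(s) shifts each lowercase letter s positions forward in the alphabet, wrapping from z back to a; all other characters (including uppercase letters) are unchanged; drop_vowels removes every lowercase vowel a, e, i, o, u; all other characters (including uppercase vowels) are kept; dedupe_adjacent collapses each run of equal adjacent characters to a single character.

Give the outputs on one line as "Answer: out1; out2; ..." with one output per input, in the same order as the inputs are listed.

"mkdj"; "txct"; "nghl"; "pkxv"; "kcgp"

Execution, op by op:
  "dvtmsimi" -> "umkdjzdz" -> "umkdjzdz" -> "mkdjzdz" -> "mkdj"
  "cgdlchlvb" -> "txuctycms" -> "txuctycms" -> "txctycms" -> "txct"
  "wpxquailc" -> "ngohlrzct" -> "ngohlrzct" -> "nghlrzct" -> "nghl"
  "xyjtgexll" -> "opakxvocc" -> "opakxvoc" -> "pkxvc" -> "pkxv"
  "tlpyhalqah" -> "kcgpyrchry" -> "kcgpyrchry" -> "kcgpyrchry" -> "kcgp"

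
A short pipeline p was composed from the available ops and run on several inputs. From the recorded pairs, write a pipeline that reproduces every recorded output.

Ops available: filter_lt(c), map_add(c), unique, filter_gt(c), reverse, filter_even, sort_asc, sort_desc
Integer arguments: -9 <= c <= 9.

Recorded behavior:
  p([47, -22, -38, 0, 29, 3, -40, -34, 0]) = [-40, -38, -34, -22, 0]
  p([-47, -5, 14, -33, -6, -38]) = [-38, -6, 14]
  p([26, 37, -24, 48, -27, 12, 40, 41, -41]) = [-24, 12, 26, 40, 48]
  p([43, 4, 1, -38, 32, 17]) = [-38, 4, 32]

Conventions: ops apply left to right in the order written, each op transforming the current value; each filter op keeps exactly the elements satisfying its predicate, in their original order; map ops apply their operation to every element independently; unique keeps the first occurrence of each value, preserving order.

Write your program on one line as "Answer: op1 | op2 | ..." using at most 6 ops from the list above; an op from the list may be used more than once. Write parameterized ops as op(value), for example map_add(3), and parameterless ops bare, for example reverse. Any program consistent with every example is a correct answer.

sort_asc | filter_even | sort_desc | unique | sort_asc

Check, running the answer program on each example:
  [47, -22, -38, 0, 29, 3, -40, -34, 0] -> [-40, -38, -34, -22, 0, 0, 3, 29, 47] -> [-40, -38, -34, -22, 0, 0] -> [0, 0, -22, -34, -38, -40] -> [0, -22, -34, -38, -40] -> [-40, -38, -34, -22, 0]
  [-47, -5, 14, -33, -6, -38] -> [-47, -38, -33, -6, -5, 14] -> [-38, -6, 14] -> [14, -6, -38] -> [14, -6, -38] -> [-38, -6, 14]
  [26, 37, -24, 48, -27, 12, 40, 41, -41] -> [-41, -27, -24, 12, 26, 37, 40, 41, 48] -> [-24, 12, 26, 40, 48] -> [48, 40, 26, 12, -24] -> [48, 40, 26, 12, -24] -> [-24, 12, 26, 40, 48]
  [43, 4, 1, -38, 32, 17] -> [-38, 1, 4, 17, 32, 43] -> [-38, 4, 32] -> [32, 4, -38] -> [32, 4, -38] -> [-38, 4, 32]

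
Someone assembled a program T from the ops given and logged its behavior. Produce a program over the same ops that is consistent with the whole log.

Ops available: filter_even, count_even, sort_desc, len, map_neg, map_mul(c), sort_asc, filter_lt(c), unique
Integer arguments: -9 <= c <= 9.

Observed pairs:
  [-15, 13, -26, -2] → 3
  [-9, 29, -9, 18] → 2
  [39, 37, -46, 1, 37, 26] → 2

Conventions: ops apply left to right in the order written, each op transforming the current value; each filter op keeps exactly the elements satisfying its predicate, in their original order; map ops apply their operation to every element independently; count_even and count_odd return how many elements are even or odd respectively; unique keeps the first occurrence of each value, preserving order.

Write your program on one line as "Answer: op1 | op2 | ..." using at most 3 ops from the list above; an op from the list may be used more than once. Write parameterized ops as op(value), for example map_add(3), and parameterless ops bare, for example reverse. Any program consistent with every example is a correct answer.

sort_desc | filter_lt(2) | len

Check, running the answer program on each example:
  [-15, 13, -26, -2] -> [13, -2, -15, -26] -> [-2, -15, -26] -> 3
  [-9, 29, -9, 18] -> [29, 18, -9, -9] -> [-9, -9] -> 2
  [39, 37, -46, 1, 37, 26] -> [39, 37, 37, 26, 1, -46] -> [1, -46] -> 2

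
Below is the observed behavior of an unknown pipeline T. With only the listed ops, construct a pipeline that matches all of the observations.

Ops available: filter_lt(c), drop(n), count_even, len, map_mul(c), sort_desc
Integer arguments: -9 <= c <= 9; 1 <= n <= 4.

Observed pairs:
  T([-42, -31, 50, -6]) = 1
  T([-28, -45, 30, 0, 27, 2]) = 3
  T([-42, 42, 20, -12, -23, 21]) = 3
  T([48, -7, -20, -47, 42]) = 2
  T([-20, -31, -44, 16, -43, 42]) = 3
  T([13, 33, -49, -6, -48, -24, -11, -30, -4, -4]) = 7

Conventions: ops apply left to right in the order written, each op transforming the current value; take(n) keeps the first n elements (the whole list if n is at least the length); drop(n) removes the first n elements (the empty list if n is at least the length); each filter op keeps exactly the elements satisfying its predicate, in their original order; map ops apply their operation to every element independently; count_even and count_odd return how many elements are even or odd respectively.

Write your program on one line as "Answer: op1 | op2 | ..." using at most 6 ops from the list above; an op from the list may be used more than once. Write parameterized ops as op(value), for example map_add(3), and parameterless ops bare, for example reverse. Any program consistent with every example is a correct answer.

sort_desc | map_mul(6) | map_mul(7) | drop(3) | count_even

Check, running the answer program on each example:
  [-42, -31, 50, -6] -> [50, -6, -31, -42] -> [300, -36, -186, -252] -> [2100, -252, -1302, -1764] -> [-1764] -> 1
  [-28, -45, 30, 0, 27, 2] -> [30, 27, 2, 0, -28, -45] -> [180, 162, 12, 0, -168, -270] -> [1260, 1134, 84, 0, -1176, -1890] -> [0, -1176, -1890] -> 3
  [-42, 42, 20, -12, -23, 21] -> [42, 21, 20, -12, -23, -42] -> [252, 126, 120, -72, -138, -252] -> [1764, 882, 840, -504, -966, -1764] -> [-504, -966, -1764] -> 3
  [48, -7, -20, -47, 42] -> [48, 42, -7, -20, -47] -> [288, 252, -42, -120, -282] -> [2016, 1764, -294, -840, -1974] -> [-840, -1974] -> 2
  [-20, -31, -44, 16, -43, 42] -> [42, 16, -20, -31, -43, -44] -> [252, 96, -120, -186, -258, -264] -> [1764, 672, -840, -1302, -1806, -1848] -> [-1302, -1806, -1848] -> 3
  [13, 33, -49, -6, -48, -24, -11, -30, -4, -4] -> [33, 13, -4, -4, -6, -11, -24, -30, -48, -49] -> [198, 78, -24, -24, -36, -66, -144, -180, -288, -294] -> [1386, 546, -168, -168, -252, -462, -1008, -1260, -2016, -2058] -> [-168, -252, -462, -1008, -1260, -2016, -2058] -> 7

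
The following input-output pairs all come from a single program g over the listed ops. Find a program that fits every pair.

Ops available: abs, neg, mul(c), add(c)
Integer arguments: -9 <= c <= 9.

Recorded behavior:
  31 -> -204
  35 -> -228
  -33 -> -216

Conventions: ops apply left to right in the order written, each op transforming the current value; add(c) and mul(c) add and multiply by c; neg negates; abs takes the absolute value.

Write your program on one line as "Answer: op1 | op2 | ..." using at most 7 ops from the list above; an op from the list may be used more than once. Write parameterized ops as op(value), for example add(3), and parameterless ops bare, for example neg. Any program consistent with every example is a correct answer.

abs | neg | add(5) | neg | add(8) | mul(-6)

Check, running the answer program on each example:
  31 -> 31 -> -31 -> -26 -> 26 -> 34 -> -204
  35 -> 35 -> -35 -> -30 -> 30 -> 38 -> -228
  -33 -> 33 -> -33 -> -28 -> 28 -> 36 -> -216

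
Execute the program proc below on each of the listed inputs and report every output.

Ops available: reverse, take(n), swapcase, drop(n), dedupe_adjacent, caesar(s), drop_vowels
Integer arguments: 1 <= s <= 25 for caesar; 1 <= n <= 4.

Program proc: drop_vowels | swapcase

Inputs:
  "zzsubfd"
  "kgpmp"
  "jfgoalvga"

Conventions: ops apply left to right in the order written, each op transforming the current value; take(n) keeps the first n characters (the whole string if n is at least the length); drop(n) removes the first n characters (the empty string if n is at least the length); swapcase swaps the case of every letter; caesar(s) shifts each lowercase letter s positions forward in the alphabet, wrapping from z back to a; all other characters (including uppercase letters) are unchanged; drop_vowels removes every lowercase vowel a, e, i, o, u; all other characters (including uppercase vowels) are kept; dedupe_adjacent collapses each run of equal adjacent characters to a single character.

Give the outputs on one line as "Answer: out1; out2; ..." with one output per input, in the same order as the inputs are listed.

"ZZSBFD"; "KGPMP"; "JFGLVG"

Execution, op by op:
  "zzsubfd" -> "zzsbfd" -> "ZZSBFD"
  "kgpmp" -> "kgpmp" -> "KGPMP"
  "jfgoalvga" -> "jfglvg" -> "JFGLVG"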